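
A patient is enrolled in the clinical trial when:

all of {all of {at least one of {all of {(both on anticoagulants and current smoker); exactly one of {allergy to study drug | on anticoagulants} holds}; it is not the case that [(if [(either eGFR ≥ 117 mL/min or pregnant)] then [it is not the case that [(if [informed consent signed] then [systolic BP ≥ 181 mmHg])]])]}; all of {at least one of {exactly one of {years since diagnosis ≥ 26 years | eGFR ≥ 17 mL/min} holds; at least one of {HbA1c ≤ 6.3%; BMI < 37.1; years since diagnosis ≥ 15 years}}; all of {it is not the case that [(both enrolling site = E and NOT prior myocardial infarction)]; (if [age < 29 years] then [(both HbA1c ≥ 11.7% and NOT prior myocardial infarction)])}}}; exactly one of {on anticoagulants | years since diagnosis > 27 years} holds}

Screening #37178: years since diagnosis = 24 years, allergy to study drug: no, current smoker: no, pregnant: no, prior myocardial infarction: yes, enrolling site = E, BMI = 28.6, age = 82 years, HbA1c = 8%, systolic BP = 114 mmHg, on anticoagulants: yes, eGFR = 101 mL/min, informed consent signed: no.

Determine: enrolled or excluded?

Excluded

Atomic conditions:
  on anticoagulants: yes → true
  current smoker: no → false
  allergy to study drug: no → false
  eGFR ≥ 117 mL/min: 101 ≥ 117 is false
  pregnant: no → false
  informed consent signed: no → false
  systolic BP ≥ 181 mmHg: 114 ≥ 181 is false
  years since diagnosis ≥ 26 years: 24 ≥ 26 is false
  eGFR ≥ 17 mL/min: 101 ≥ 17 is true
  HbA1c ≤ 6.3%: 8 ≤ 6.3 is false
  BMI < 37.1: 28.6 < 37.1 is true
  years since diagnosis ≥ 15 years: 24 ≥ 15 is true
  enrolling site = E: E == E is true
  NOT prior myocardial infarction: yes → false
  age < 29 years: 82 < 29 is false
  HbA1c ≥ 11.7%: 8 ≥ 11.7 is false
  years since diagnosis > 27 years: 24 > 27 is false
Combine:
[1.1.1.1] true AND false = false
[1.1.1.2] exactly-one(false, true) = true
[1.1.1] false AND true = false
[1.1.2.1.1] false OR false = false
[1.1.2.1.2.1] false → false (antecedent false ⇒ implication holds) = true
[1.1.2.1.2] NOT true = false
[1.1.2.1] false → false (antecedent false ⇒ implication holds) = true
[1.1.2] NOT true = false
[1.1] false OR false = false
[1.2.1.1] exactly-one(false, true) = true
[1.2.1.2] false OR true OR true = true
[1.2.1] true OR true = true
[1.2.2.1.1] true AND false = false
[1.2.2.1] NOT false = true
[1.2.2.2.2] false AND false = false
[1.2.2.2] false → false (antecedent false ⇒ implication holds) = true
[1.2.2] true AND true = true
[1.2] true AND true = true
[1] false AND true = false
[2] exactly-one(true, false) = true
[root] false AND true = false
Overall: false → excluded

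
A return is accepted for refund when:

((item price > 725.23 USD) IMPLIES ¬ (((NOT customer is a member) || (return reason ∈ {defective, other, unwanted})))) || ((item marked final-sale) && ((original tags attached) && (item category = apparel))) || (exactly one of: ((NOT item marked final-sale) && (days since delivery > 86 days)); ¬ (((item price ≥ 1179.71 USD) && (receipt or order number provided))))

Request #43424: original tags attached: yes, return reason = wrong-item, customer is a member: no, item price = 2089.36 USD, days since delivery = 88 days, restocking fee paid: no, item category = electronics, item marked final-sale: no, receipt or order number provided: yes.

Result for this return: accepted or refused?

Atomic conditions:
  item price > 725.23 USD: 2089.36 > 725.23 is true
  NOT customer is a member: no → true
  return reason ∈ {defective, other, unwanted}: wrong-item is not in the set → false
  item marked final-sale: no → false
  original tags attached: yes → true
  item category = apparel: electronics == apparel is false
  NOT item marked final-sale: no → true
  days since delivery > 86 days: 88 > 86 is true
  item price ≥ 1179.71 USD: 2089.36 ≥ 1179.71 is true
  receipt or order number provided: yes → true
Combine:
[1.2.1] true OR false = true
[1.2] NOT true = false
[1] true → false = false
[2.2] true AND false = false
[2] false AND false = false
[3.1] true AND true = true
[3.2.1] true AND true = true
[3.2] NOT true = false
[3] exactly-one(true, false) = true
[root] false OR false OR true = true
Overall: true → accepted

Accepted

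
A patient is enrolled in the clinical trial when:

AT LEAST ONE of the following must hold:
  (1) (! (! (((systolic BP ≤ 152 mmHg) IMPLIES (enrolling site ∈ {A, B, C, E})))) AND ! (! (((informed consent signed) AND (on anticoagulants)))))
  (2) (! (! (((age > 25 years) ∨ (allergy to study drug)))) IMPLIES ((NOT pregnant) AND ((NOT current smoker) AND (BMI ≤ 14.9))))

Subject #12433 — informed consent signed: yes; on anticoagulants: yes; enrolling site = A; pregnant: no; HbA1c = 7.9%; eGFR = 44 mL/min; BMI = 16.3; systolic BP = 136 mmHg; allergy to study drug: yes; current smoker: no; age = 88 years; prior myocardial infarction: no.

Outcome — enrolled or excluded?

Atomic conditions:
  systolic BP ≤ 152 mmHg: 136 ≤ 152 is true
  enrolling site ∈ {A, B, C, E}: A is in the set → true
  informed consent signed: yes → true
  on anticoagulants: yes → true
  age > 25 years: 88 > 25 is true
  allergy to study drug: yes → true
  NOT pregnant: no → true
  NOT current smoker: no → true
  BMI ≤ 14.9: 16.3 ≤ 14.9 is false
Combine:
[1.1.1.1] true → true = true
[1.1.1] NOT true = false
[1.1] NOT false = true
[1.2.1.1] true AND true = true
[1.2.1] NOT true = false
[1.2] NOT false = true
[1] true AND true = true
[2.1.1.1] true OR true = true
[2.1.1] NOT true = false
[2.1] NOT false = true
[2.2.2] true AND false = false
[2.2] true AND false = false
[2] true → false = false
[root] true OR false = true
Overall: true → enrolled

Enrolled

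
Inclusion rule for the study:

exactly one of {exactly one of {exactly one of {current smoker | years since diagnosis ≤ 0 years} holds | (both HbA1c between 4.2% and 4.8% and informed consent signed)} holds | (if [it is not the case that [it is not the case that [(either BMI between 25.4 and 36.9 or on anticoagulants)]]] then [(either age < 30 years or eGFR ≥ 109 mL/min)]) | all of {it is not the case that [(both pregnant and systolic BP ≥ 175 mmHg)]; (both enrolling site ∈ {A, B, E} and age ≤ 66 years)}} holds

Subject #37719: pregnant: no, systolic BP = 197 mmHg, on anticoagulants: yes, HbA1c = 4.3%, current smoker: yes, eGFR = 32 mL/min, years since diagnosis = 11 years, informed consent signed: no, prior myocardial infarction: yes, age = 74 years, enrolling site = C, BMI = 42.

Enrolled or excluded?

Atomic conditions:
  current smoker: yes → true
  years since diagnosis ≤ 0 years: 11 ≤ 0 is false
  HbA1c between 4.2% and 4.8%: 4.3 in [4.2, 4.8] is true
  informed consent signed: no → false
  BMI between 25.4 and 36.9: 42 in [25.4, 36.9] is false
  on anticoagulants: yes → true
  age < 30 years: 74 < 30 is false
  eGFR ≥ 109 mL/min: 32 ≥ 109 is false
  pregnant: no → false
  systolic BP ≥ 175 mmHg: 197 ≥ 175 is true
  enrolling site ∈ {A, B, E}: C is not in the set → false
  age ≤ 66 years: 74 ≤ 66 is false
Combine:
[1.1] exactly-one(true, false) = true
[1.2] true AND false = false
[1] exactly-one(true, false) = true
[2.1.1.1] false OR true = true
[2.1.1] NOT true = false
[2.1] NOT false = true
[2.2] false OR false = false
[2] true → false = false
[3.1.1] false AND true = false
[3.1] NOT false = true
[3.2] false AND false = false
[3] true AND false = false
[root] exactly-one(true, false, false) = true
Overall: true → enrolled

Enrolled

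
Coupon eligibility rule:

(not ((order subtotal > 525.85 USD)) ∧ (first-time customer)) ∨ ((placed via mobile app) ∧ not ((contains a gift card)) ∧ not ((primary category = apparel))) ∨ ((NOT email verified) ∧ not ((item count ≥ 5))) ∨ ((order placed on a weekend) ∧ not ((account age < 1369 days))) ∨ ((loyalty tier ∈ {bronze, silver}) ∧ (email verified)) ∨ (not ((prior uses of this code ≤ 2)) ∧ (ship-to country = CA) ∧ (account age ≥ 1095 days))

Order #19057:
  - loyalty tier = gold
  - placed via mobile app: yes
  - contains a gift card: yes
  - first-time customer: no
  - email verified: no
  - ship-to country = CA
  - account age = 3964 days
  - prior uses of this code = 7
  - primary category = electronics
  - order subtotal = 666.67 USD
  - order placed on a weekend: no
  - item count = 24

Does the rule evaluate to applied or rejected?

Applied

Atomic conditions:
  order subtotal > 525.85 USD: 666.67 > 525.85 is true
  first-time customer: no → false
  placed via mobile app: yes → true
  contains a gift card: yes → true
  primary category = apparel: electronics == apparel is false
  NOT email verified: no → true
  item count ≥ 5: 24 ≥ 5 is true
  order placed on a weekend: no → false
  account age < 1369 days: 3964 < 1369 is false
  loyalty tier ∈ {bronze, silver}: gold is not in the set → false
  email verified: no → false
  prior uses of this code ≤ 2: 7 ≤ 2 is false
  ship-to country = CA: CA == CA is true
  account age ≥ 1095 days: 3964 ≥ 1095 is true
Combine:
[1.1] NOT true = false
[1] false AND false = false
[2.2] NOT true = false
[2.3] NOT false = true
[2] true AND false AND true = false
[3.2] NOT true = false
[3] true AND false = false
[4.2] NOT false = true
[4] false AND true = false
[5] false AND false = false
[6.1] NOT false = true
[6] true AND true AND true = true
[root] false OR false OR false OR false OR false OR true = true
Overall: true → applied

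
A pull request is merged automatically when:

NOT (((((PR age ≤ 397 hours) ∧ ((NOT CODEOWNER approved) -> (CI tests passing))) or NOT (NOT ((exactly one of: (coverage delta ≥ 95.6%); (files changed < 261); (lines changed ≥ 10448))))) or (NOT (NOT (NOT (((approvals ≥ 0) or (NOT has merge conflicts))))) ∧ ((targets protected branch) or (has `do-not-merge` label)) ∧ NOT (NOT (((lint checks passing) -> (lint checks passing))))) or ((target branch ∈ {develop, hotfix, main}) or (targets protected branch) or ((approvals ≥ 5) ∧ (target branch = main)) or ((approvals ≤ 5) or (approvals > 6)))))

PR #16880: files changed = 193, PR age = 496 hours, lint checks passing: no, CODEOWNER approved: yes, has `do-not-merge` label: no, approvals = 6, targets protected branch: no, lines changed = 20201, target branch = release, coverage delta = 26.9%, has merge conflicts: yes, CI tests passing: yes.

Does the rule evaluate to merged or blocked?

Atomic conditions:
  PR age ≤ 397 hours: 496 ≤ 397 is false
  NOT CODEOWNER approved: yes → false
  CI tests passing: yes → true
  coverage delta ≥ 95.6%: 26.9 ≥ 95.6 is false
  files changed < 261: 193 < 261 is true
  lines changed ≥ 10448: 20201 ≥ 10448 is true
  approvals ≥ 0: 6 ≥ 0 is true
  NOT has merge conflicts: yes → false
  targets protected branch: no → false
  has `do-not-merge` label: no → false
  lint checks passing: no → false
  target branch ∈ {develop, hotfix, main}: release is not in the set → false
  approvals ≥ 5: 6 ≥ 5 is true
  target branch = main: release == main is false
  approvals ≤ 5: 6 ≤ 5 is false
  approvals > 6: 6 > 6 is false
Combine:
[1.1.1.2] false → true (antecedent false ⇒ implication holds) = true
[1.1.1] false AND true = false
[1.1.2.1.1] exactly-one(false, true, true) = false
[1.1.2.1] NOT false = true
[1.1.2] NOT true = false
[1.1] false OR false = false
[1.2.1.1.1.1] true OR false = true
[1.2.1.1.1] NOT true = false
[1.2.1.1] NOT false = true
[1.2.1] NOT true = false
[1.2.2] false OR false = false
[1.2.3.1.1] false → false (antecedent false ⇒ implication holds) = true
[1.2.3.1] NOT true = false
[1.2.3] NOT false = true
[1.2] false AND false AND true = false
[1.3.3] true AND false = false
[1.3.4] false OR false = false
[1.3] false OR false OR false OR false = false
[1] false OR false OR false = false
[root] NOT false = true
Overall: true → merged

Merged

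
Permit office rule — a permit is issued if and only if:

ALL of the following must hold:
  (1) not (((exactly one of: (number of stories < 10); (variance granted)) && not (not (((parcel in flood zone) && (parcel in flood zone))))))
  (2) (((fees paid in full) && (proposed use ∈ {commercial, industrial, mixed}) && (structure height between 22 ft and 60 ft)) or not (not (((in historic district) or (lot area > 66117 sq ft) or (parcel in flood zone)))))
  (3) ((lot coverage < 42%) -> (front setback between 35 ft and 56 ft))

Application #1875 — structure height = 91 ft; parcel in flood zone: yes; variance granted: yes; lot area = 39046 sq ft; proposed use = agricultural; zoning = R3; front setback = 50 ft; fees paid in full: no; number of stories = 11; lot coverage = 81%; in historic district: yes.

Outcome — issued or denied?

Denied

Atomic conditions:
  number of stories < 10: 11 < 10 is false
  variance granted: yes → true
  parcel in flood zone: yes → true
  fees paid in full: no → false
  proposed use ∈ {commercial, industrial, mixed}: agricultural is not in the set → false
  structure height between 22 ft and 60 ft: 91 in [22, 60] is false
  in historic district: yes → true
  lot area > 66117 sq ft: 39046 > 66117 is false
  lot coverage < 42%: 81 < 42 is false
  front setback between 35 ft and 56 ft: 50 in [35, 56] is true
Combine:
[1.1.1] exactly-one(false, true) = true
[1.1.2.1.1] true AND true = true
[1.1.2.1] NOT true = false
[1.1.2] NOT false = true
[1.1] true AND true = true
[1] NOT true = false
[2.1] false AND false AND false = false
[2.2.1.1] true OR false OR true = true
[2.2.1] NOT true = false
[2.2] NOT false = true
[2] false OR true = true
[3] false → true (antecedent false ⇒ implication holds) = true
[root] false AND true AND true = false
Overall: false → denied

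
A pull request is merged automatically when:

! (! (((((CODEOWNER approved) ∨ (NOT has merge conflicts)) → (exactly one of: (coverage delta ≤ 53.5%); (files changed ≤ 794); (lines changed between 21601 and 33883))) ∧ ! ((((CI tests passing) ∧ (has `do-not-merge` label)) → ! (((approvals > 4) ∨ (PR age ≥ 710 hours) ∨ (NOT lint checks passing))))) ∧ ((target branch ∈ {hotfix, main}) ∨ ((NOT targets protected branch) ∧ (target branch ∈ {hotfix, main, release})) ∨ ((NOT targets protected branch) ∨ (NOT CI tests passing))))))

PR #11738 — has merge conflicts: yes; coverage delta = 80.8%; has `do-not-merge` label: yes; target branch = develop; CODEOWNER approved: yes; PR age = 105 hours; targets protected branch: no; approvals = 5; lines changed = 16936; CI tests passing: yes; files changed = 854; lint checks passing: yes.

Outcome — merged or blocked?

Atomic conditions:
  CODEOWNER approved: yes → true
  NOT has merge conflicts: yes → false
  coverage delta ≤ 53.5%: 80.8 ≤ 53.5 is false
  files changed ≤ 794: 854 ≤ 794 is false
  lines changed between 21601 and 33883: 16936 in [21601, 33883] is false
  CI tests passing: yes → true
  has `do-not-merge` label: yes → true
  approvals > 4: 5 > 4 is true
  PR age ≥ 710 hours: 105 ≥ 710 is false
  NOT lint checks passing: yes → false
  target branch ∈ {hotfix, main}: develop is not in the set → false
  NOT targets protected branch: no → true
  target branch ∈ {hotfix, main, release}: develop is not in the set → false
  NOT CI tests passing: yes → false
Combine:
[1.1.1.1] true OR false = true
[1.1.1.2] exactly-one(false, false, false) = false
[1.1.1] true → false = false
[1.1.2.1.1] true AND true = true
[1.1.2.1.2.1] true OR false OR false = true
[1.1.2.1.2] NOT true = false
[1.1.2.1] true → false = false
[1.1.2] NOT false = true
[1.1.3.2] true AND false = false
[1.1.3.3] true OR false = true
[1.1.3] false OR false OR true = true
[1.1] false AND true AND true = false
[1] NOT false = true
[root] NOT true = false
Overall: false → blocked

Blocked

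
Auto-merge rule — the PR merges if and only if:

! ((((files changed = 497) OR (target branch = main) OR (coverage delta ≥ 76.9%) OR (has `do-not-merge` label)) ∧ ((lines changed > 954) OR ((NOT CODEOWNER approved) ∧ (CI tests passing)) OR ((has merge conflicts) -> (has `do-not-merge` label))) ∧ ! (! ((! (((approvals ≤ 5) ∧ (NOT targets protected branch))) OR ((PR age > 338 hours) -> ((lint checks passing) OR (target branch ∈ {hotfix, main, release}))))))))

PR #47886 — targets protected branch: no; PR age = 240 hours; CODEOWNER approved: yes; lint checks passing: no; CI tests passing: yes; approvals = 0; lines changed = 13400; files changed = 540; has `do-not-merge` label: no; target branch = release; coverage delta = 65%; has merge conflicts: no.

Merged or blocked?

Atomic conditions:
  files changed = 497: 540 == 497 is false
  target branch = main: release == main is false
  coverage delta ≥ 76.9%: 65 ≥ 76.9 is false
  has `do-not-merge` label: no → false
  lines changed > 954: 13400 > 954 is true
  NOT CODEOWNER approved: yes → false
  CI tests passing: yes → true
  has merge conflicts: no → false
  approvals ≤ 5: 0 ≤ 5 is true
  NOT targets protected branch: no → true
  PR age > 338 hours: 240 > 338 is false
  lint checks passing: no → false
  target branch ∈ {hotfix, main, release}: release is in the set → true
Combine:
[1.1] false OR false OR false OR false = false
[1.2.2] false AND true = false
[1.2.3] false → false (antecedent false ⇒ implication holds) = true
[1.2] true OR false OR true = true
[1.3.1.1.1.1] true AND true = true
[1.3.1.1.1] NOT true = false
[1.3.1.1.2.2] false OR true = true
[1.3.1.1.2] false → true (antecedent false ⇒ implication holds) = true
[1.3.1.1] false OR true = true
[1.3.1] NOT true = false
[1.3] NOT false = true
[1] false AND true AND true = false
[root] NOT false = true
Overall: true → merged

Merged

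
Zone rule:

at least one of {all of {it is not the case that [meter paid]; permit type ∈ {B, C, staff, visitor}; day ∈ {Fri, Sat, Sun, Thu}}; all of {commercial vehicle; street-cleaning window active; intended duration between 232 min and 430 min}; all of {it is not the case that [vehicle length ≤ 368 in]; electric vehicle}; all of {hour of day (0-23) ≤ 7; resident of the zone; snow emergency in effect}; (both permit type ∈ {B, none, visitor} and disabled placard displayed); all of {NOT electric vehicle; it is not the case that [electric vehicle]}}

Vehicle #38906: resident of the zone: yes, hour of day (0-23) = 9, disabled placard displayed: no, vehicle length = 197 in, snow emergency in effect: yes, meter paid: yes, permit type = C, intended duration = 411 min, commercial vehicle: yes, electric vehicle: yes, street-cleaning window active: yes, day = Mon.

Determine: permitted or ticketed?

Permitted

Atomic conditions:
  meter paid: yes → true
  permit type ∈ {B, C, staff, visitor}: C is in the set → true
  day ∈ {Fri, Sat, Sun, Thu}: Mon is not in the set → false
  commercial vehicle: yes → true
  street-cleaning window active: yes → true
  intended duration between 232 min and 430 min: 411 in [232, 430] is true
  vehicle length ≤ 368 in: 197 ≤ 368 is true
  electric vehicle: yes → true
  hour of day (0-23) ≤ 7: 9 ≤ 7 is false
  resident of the zone: yes → true
  snow emergency in effect: yes → true
  permit type ∈ {B, none, visitor}: C is not in the set → false
  disabled placard displayed: no → false
  NOT electric vehicle: yes → false
Combine:
[1.1] NOT true = false
[1] false AND true AND false = false
[2] true AND true AND true = true
[3.1] NOT true = false
[3] false AND true = false
[4] false AND true AND true = false
[5] false AND false = false
[6.2] NOT true = false
[6] false AND false = false
[root] false OR true OR false OR false OR false OR false = true
Overall: true → permitted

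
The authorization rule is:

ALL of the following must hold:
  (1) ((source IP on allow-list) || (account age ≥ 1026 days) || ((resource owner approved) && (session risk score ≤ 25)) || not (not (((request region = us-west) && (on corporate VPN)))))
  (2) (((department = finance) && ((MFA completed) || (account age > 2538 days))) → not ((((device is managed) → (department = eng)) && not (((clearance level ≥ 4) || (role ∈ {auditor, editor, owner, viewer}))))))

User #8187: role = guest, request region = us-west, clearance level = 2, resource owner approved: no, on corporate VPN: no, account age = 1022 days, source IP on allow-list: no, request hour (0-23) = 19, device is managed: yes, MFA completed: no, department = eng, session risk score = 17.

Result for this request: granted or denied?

Atomic conditions:
  source IP on allow-list: no → false
  account age ≥ 1026 days: 1022 ≥ 1026 is false
  resource owner approved: no → false
  session risk score ≤ 25: 17 ≤ 25 is true
  request region = us-west: us-west == us-west is true
  on corporate VPN: no → false
  department = finance: eng == finance is false
  MFA completed: no → false
  account age > 2538 days: 1022 > 2538 is false
  device is managed: yes → true
  department = eng: eng == eng is true
  clearance level ≥ 4: 2 ≥ 4 is false
  role ∈ {auditor, editor, owner, viewer}: guest is not in the set → false
Combine:
[1.3] false AND true = false
[1.4.1.1] true AND false = false
[1.4.1] NOT false = true
[1.4] NOT true = false
[1] false OR false OR false OR false = false
[2.1.2] false OR false = false
[2.1] false AND false = false
[2.2.1.1] true → true = true
[2.2.1.2.1] false OR false = false
[2.2.1.2] NOT false = true
[2.2.1] true AND true = true
[2.2] NOT true = false
[2] false → false (antecedent false ⇒ implication holds) = true
[root] false AND true = false
Overall: false → denied

Denied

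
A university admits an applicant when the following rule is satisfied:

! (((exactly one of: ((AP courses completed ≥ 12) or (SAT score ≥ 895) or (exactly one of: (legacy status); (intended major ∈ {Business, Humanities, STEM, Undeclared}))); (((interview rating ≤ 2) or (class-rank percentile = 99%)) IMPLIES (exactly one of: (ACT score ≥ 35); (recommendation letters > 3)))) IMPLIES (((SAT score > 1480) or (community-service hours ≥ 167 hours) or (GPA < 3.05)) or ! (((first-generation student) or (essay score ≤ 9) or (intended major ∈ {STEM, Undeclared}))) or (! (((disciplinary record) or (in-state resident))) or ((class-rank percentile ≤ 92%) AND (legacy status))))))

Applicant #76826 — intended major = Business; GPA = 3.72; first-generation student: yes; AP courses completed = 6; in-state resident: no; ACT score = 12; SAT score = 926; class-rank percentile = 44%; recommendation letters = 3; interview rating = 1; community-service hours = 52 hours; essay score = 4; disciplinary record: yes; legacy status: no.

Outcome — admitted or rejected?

Atomic conditions:
  AP courses completed ≥ 12: 6 ≥ 12 is false
  SAT score ≥ 895: 926 ≥ 895 is true
  legacy status: no → false
  intended major ∈ {Business, Humanities, STEM, Undeclared}: Business is in the set → true
  interview rating ≤ 2: 1 ≤ 2 is true
  class-rank percentile = 99%: 44 == 99 is false
  ACT score ≥ 35: 12 ≥ 35 is false
  recommendation letters > 3: 3 > 3 is false
  SAT score > 1480: 926 > 1480 is false
  community-service hours ≥ 167 hours: 52 ≥ 167 is false
  GPA < 3.05: 3.72 < 3.05 is false
  first-generation student: yes → true
  essay score ≤ 9: 4 ≤ 9 is true
  intended major ∈ {STEM, Undeclared}: Business is not in the set → false
  disciplinary record: yes → true
  in-state resident: no → false
  class-rank percentile ≤ 92%: 44 ≤ 92 is true
Combine:
[1.1.1.3] exactly-one(false, true) = true
[1.1.1] false OR true OR true = true
[1.1.2.1] true OR false = true
[1.1.2.2] exactly-one(false, false) = false
[1.1.2] true → false = false
[1.1] exactly-one(true, false) = true
[1.2.1] false OR false OR false = false
[1.2.2.1] true OR true OR false = true
[1.2.2] NOT true = false
[1.2.3.1.1] true OR false = true
[1.2.3.1] NOT true = false
[1.2.3.2] true AND false = false
[1.2.3] false OR false = false
[1.2] false OR false OR false = false
[1] true → false = false
[root] NOT false = true
Overall: true → admitted

Admitted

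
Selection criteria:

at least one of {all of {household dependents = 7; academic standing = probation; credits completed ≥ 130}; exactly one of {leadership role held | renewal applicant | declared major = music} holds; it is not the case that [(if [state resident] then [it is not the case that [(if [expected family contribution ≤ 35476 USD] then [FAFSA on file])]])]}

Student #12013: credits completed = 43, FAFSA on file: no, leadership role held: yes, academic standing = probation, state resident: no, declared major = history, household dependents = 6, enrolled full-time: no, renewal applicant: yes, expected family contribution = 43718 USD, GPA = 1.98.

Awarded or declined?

Atomic conditions:
  household dependents = 7: 6 == 7 is false
  academic standing = probation: probation == probation is true
  credits completed ≥ 130: 43 ≥ 130 is false
  leadership role held: yes → true
  renewal applicant: yes → true
  declared major = music: history == music is false
  state resident: no → false
  expected family contribution ≤ 35476 USD: 43718 ≤ 35476 is false
  FAFSA on file: no → false
Combine:
[1] false AND true AND false = false
[2] exactly-one(true, true, false) = false
[3.1.2.1] false → false (antecedent false ⇒ implication holds) = true
[3.1.2] NOT true = false
[3.1] false → false (antecedent false ⇒ implication holds) = true
[3] NOT true = false
[root] false OR false OR false = false
Overall: false → declined

Declined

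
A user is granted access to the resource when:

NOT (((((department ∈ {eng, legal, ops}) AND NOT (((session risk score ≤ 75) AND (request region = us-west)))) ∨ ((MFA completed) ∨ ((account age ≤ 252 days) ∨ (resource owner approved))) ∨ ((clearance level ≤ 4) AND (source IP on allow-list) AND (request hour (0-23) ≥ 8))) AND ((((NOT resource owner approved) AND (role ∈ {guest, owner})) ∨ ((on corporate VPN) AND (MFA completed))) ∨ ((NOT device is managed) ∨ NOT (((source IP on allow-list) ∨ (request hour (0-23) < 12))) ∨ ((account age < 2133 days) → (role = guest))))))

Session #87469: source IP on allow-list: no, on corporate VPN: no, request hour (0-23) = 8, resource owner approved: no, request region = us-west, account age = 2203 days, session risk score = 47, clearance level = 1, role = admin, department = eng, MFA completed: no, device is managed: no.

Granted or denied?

Granted

Atomic conditions:
  department ∈ {eng, legal, ops}: eng is in the set → true
  session risk score ≤ 75: 47 ≤ 75 is true
  request region = us-west: us-west == us-west is true
  MFA completed: no → false
  account age ≤ 252 days: 2203 ≤ 252 is false
  resource owner approved: no → false
  clearance level ≤ 4: 1 ≤ 4 is true
  source IP on allow-list: no → false
  request hour (0-23) ≥ 8: 8 ≥ 8 is true
  NOT resource owner approved: no → true
  role ∈ {guest, owner}: admin is not in the set → false
  on corporate VPN: no → false
  NOT device is managed: no → true
  request hour (0-23) < 12: 8 < 12 is true
  account age < 2133 days: 2203 < 2133 is false
  role = guest: admin == guest is false
Combine:
[1.1.1.2.1] true AND true = true
[1.1.1.2] NOT true = false
[1.1.1] true AND false = false
[1.1.2.2] false OR false = false
[1.1.2] false OR false = false
[1.1.3] true AND false AND true = false
[1.1] false OR false OR false = false
[1.2.1.1] true AND false = false
[1.2.1.2] false AND false = false
[1.2.1] false OR false = false
[1.2.2.2.1] false OR true = true
[1.2.2.2] NOT true = false
[1.2.2.3] false → false (antecedent false ⇒ implication holds) = true
[1.2.2] true OR false OR true = true
[1.2] false OR true = true
[1] false AND true = false
[root] NOT false = true
Overall: true → granted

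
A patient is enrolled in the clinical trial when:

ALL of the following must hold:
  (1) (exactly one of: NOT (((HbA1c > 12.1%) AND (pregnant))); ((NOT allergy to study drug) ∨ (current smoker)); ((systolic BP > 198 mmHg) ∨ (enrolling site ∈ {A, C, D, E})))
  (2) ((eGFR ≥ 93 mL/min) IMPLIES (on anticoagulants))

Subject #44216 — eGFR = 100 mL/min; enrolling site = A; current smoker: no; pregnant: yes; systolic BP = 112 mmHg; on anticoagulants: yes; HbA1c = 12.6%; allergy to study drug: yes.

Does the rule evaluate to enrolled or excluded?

Enrolled

Atomic conditions:
  HbA1c > 12.1%: 12.6 > 12.1 is true
  pregnant: yes → true
  NOT allergy to study drug: yes → false
  current smoker: no → false
  systolic BP > 198 mmHg: 112 > 198 is false
  enrolling site ∈ {A, C, D, E}: A is in the set → true
  eGFR ≥ 93 mL/min: 100 ≥ 93 is true
  on anticoagulants: yes → true
Combine:
[1.1.1] true AND true = true
[1.1] NOT true = false
[1.2] false OR false = false
[1.3] false OR true = true
[1] exactly-one(false, false, true) = true
[2] true → true = true
[root] true AND true = true
Overall: true → enrolled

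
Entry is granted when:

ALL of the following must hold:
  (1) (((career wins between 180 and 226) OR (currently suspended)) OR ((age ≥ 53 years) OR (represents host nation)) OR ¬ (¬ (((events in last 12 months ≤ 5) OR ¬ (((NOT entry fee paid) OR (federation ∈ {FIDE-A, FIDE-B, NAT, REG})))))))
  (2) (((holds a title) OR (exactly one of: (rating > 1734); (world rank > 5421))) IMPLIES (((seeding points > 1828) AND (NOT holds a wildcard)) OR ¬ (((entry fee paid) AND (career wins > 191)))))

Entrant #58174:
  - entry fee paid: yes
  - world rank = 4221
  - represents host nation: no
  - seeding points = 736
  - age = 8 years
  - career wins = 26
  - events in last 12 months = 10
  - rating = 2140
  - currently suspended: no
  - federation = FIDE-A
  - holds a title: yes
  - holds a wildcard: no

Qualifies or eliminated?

Eliminated

Atomic conditions:
  career wins between 180 and 226: 26 in [180, 226] is false
  currently suspended: no → false
  age ≥ 53 years: 8 ≥ 53 is false
  represents host nation: no → false
  events in last 12 months ≤ 5: 10 ≤ 5 is false
  NOT entry fee paid: yes → false
  federation ∈ {FIDE-A, FIDE-B, NAT, REG}: FIDE-A is in the set → true
  holds a title: yes → true
  rating > 1734: 2140 > 1734 is true
  world rank > 5421: 4221 > 5421 is false
  seeding points > 1828: 736 > 1828 is false
  NOT holds a wildcard: no → true
  entry fee paid: yes → true
  career wins > 191: 26 > 191 is false
Combine:
[1.1] false OR false = false
[1.2] false OR false = false
[1.3.1.1.2.1] false OR true = true
[1.3.1.1.2] NOT true = false
[1.3.1.1] false OR false = false
[1.3.1] NOT false = true
[1.3] NOT true = false
[1] false OR false OR false = false
[2.1.2] exactly-one(true, false) = true
[2.1] true OR true = true
[2.2.1] false AND true = false
[2.2.2.1] true AND false = false
[2.2.2] NOT false = true
[2.2] false OR true = true
[2] true → true = true
[root] false AND true = false
Overall: false → eliminated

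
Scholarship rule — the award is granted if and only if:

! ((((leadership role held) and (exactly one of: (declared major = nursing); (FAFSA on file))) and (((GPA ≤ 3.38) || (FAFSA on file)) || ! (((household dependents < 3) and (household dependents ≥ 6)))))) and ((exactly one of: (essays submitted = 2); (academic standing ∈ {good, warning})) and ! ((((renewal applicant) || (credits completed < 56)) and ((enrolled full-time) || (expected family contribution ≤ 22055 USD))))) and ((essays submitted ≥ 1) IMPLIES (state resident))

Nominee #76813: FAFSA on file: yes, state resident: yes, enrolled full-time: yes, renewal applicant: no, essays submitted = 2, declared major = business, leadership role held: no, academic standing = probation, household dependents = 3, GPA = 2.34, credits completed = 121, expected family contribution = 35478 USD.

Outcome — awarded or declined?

Atomic conditions:
  leadership role held: no → false
  declared major = nursing: business == nursing is false
  FAFSA on file: yes → true
  GPA ≤ 3.38: 2.34 ≤ 3.38 is true
  household dependents < 3: 3 < 3 is false
  household dependents ≥ 6: 3 ≥ 6 is false
  essays submitted = 2: 2 == 2 is true
  academic standing ∈ {good, warning}: probation is not in the set → false
  renewal applicant: no → false
  credits completed < 56: 121 < 56 is false
  enrolled full-time: yes → true
  expected family contribution ≤ 22055 USD: 35478 ≤ 22055 is false
  essays submitted ≥ 1: 2 ≥ 1 is true
  state resident: yes → true
Combine:
[1.1.1.2] exactly-one(false, true) = true
[1.1.1] false AND true = false
[1.1.2.1] true OR true = true
[1.1.2.2.1] false AND false = false
[1.1.2.2] NOT false = true
[1.1.2] true OR true = true
[1.1] false AND true = false
[1] NOT false = true
[2.1] exactly-one(true, false) = true
[2.2.1.1] false OR false = false
[2.2.1.2] true OR false = true
[2.2.1] false AND true = false
[2.2] NOT false = true
[2] true AND true = true
[3] true → true = true
[root] true AND true AND true = true
Overall: true → awarded

Awarded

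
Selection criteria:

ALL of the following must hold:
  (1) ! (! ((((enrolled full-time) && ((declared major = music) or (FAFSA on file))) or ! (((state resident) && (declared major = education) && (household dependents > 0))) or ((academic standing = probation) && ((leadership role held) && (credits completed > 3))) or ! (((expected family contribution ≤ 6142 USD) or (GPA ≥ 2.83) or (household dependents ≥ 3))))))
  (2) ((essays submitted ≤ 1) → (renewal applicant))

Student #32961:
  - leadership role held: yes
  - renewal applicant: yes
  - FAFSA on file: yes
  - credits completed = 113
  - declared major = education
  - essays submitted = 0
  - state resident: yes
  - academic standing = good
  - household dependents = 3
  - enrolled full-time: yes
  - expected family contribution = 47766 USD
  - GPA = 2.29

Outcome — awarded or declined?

Atomic conditions:
  enrolled full-time: yes → true
  declared major = music: education == music is false
  FAFSA on file: yes → true
  state resident: yes → true
  declared major = education: education == education is true
  household dependents > 0: 3 > 0 is true
  academic standing = probation: good == probation is false
  leadership role held: yes → true
  credits completed > 3: 113 > 3 is true
  expected family contribution ≤ 6142 USD: 47766 ≤ 6142 is false
  GPA ≥ 2.83: 2.29 ≥ 2.83 is false
  household dependents ≥ 3: 3 ≥ 3 is true
  essays submitted ≤ 1: 0 ≤ 1 is true
  renewal applicant: yes → true
Combine:
[1.1.1.1.2] false OR true = true
[1.1.1.1] true AND true = true
[1.1.1.2.1] true AND true AND true = true
[1.1.1.2] NOT true = false
[1.1.1.3.2] true AND true = true
[1.1.1.3] false AND true = false
[1.1.1.4.1] false OR false OR true = true
[1.1.1.4] NOT true = false
[1.1.1] true OR false OR false OR false = true
[1.1] NOT true = false
[1] NOT false = true
[2] true → true = true
[root] true AND true = true
Overall: true → awarded

Awarded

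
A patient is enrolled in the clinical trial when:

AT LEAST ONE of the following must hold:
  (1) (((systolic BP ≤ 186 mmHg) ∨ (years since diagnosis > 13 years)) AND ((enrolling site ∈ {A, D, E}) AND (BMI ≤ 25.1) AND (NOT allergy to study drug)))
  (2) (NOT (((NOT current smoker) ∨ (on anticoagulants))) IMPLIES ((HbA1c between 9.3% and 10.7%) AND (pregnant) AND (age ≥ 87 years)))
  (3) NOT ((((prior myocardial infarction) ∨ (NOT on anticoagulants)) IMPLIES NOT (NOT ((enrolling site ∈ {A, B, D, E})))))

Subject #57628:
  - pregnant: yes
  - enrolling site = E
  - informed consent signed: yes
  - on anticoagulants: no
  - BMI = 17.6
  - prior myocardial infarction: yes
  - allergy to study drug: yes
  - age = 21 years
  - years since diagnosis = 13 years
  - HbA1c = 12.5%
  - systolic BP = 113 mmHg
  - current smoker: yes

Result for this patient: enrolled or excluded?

Excluded

Atomic conditions:
  systolic BP ≤ 186 mmHg: 113 ≤ 186 is true
  years since diagnosis > 13 years: 13 > 13 is false
  enrolling site ∈ {A, D, E}: E is in the set → true
  BMI ≤ 25.1: 17.6 ≤ 25.1 is true
  NOT allergy to study drug: yes → false
  NOT current smoker: yes → false
  on anticoagulants: no → false
  HbA1c between 9.3% and 10.7%: 12.5 in [9.3, 10.7] is false
  pregnant: yes → true
  age ≥ 87 years: 21 ≥ 87 is false
  prior myocardial infarction: yes → true
  NOT on anticoagulants: no → true
  enrolling site ∈ {A, B, D, E}: E is in the set → true
Combine:
[1.1] true OR false = true
[1.2] true AND true AND false = false
[1] true AND false = false
[2.1.1] false OR false = false
[2.1] NOT false = true
[2.2] false AND true AND false = false
[2] true → false = false
[3.1.1] true OR true = true
[3.1.2.1] NOT true = false
[3.1.2] NOT false = true
[3.1] true → true = true
[3] NOT true = false
[root] false OR false OR false = false
Overall: false → excluded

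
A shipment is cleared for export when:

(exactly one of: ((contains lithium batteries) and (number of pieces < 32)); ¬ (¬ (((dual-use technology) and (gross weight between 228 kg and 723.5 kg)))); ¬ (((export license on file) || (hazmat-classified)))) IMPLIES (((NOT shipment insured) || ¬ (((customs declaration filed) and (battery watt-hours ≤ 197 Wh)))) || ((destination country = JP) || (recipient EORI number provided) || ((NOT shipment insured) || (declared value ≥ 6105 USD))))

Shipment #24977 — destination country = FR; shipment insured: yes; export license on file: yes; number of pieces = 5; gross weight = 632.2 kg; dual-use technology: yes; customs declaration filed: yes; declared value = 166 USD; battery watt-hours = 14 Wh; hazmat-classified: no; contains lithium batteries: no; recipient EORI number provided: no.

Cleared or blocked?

Blocked

Atomic conditions:
  contains lithium batteries: no → false
  number of pieces < 32: 5 < 32 is true
  dual-use technology: yes → true
  gross weight between 228 kg and 723.5 kg: 632.2 in [228, 723.5] is true
  export license on file: yes → true
  hazmat-classified: no → false
  NOT shipment insured: yes → false
  customs declaration filed: yes → true
  battery watt-hours ≤ 197 Wh: 14 ≤ 197 is true
  destination country = JP: FR == JP is false
  recipient EORI number provided: no → false
  declared value ≥ 6105 USD: 166 ≥ 6105 is false
Combine:
[1.1] false AND true = false
[1.2.1.1] true AND true = true
[1.2.1] NOT true = false
[1.2] NOT false = true
[1.3.1] true OR false = true
[1.3] NOT true = false
[1] exactly-one(false, true, false) = true
[2.1.2.1] true AND true = true
[2.1.2] NOT true = false
[2.1] false OR false = false
[2.2.3] false OR false = false
[2.2] false OR false OR false = false
[2] false OR false = false
[root] true → false = false
Overall: false → blocked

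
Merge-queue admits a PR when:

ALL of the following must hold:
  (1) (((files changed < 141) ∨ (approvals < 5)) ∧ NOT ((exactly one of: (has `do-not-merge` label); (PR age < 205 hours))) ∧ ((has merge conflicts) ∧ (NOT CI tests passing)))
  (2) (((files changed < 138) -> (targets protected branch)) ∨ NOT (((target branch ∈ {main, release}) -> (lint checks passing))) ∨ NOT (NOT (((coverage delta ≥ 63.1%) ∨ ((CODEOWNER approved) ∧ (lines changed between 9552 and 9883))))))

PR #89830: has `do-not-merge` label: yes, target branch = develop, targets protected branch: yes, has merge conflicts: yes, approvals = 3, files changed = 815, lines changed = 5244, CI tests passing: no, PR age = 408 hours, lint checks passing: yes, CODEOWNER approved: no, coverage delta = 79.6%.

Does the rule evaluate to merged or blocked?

Atomic conditions:
  files changed < 141: 815 < 141 is false
  approvals < 5: 3 < 5 is true
  has `do-not-merge` label: yes → true
  PR age < 205 hours: 408 < 205 is false
  has merge conflicts: yes → true
  NOT CI tests passing: no → true
  files changed < 138: 815 < 138 is false
  targets protected branch: yes → true
  target branch ∈ {main, release}: develop is not in the set → false
  lint checks passing: yes → true
  coverage delta ≥ 63.1%: 79.6 ≥ 63.1 is true
  CODEOWNER approved: no → false
  lines changed between 9552 and 9883: 5244 in [9552, 9883] is false
Combine:
[1.1] false OR true = true
[1.2.1] exactly-one(true, false) = true
[1.2] NOT true = false
[1.3] true AND true = true
[1] true AND false AND true = false
[2.1] false → true (antecedent false ⇒ implication holds) = true
[2.2.1] false → true (antecedent false ⇒ implication holds) = true
[2.2] NOT true = false
[2.3.1.1.2] false AND false = false
[2.3.1.1] true OR false = true
[2.3.1] NOT true = false
[2.3] NOT false = true
[2] true OR false OR true = true
[root] false AND true = false
Overall: false → blocked

Blocked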